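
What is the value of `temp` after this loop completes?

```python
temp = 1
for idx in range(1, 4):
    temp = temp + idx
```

Start at 1, add 1 through 3
`temp` takes the values: 1 → 2 → 4 → 7

Answer: 7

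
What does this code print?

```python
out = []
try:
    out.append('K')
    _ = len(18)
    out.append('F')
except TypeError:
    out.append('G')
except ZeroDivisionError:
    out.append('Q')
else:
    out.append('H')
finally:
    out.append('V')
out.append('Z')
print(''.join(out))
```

Execution trace: 'K' (try body) → 'G' (except TypeError) → 'V' (finally) → 'Z' (after the try/except). Output: KGVZ

Answer: KGVZ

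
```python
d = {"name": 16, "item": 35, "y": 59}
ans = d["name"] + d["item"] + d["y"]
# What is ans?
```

Trace:
`d = {"name": 16, "item": 35, "y": 59}` → d = {'name': 16, 'item': 35, 'y': 59}
`ans = d["name"] + d["item"] + d["y"]` → ans = 110
So ans = 110

Answer: 110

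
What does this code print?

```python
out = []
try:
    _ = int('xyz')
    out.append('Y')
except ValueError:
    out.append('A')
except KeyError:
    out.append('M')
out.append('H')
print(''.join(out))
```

Execution trace: 'A' (except ValueError) → 'H' (after the try/except). Output: AH

Answer: AH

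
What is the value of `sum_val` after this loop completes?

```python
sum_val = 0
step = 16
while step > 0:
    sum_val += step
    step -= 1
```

Sum 16 down to 1
`sum_val` takes the values: 0 → 16 → 31 → 45 → 58 → 70 → 81 → 91 → 100 → 108 → 115 → 121 → 126 → 130 → 133 → 135 → 136

Answer: 136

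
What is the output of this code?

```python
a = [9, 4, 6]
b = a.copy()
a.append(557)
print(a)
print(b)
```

Key concept: list.copy() creates independent copy.
Step by step:
`a = [9, 4, 6]` → a = [9, 4, 6]
`b = a.copy()` → b = [9, 4, 6]
`a.append(557)` → a = [9, 4, 6, 557]
`print(a)` → prints [9, 4, 6, 557]
`print(b)` → prints [9, 4, 6]

Answer:
[9, 4, 6, 557]
[9, 4, 6]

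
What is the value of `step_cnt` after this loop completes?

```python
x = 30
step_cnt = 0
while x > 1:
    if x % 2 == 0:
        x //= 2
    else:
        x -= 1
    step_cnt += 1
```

Steps to reduce 30 to 1
`step_cnt` takes the values: 0 → 1 → 2 → 3 → 4 → 5 → 6 → 7

Answer: 7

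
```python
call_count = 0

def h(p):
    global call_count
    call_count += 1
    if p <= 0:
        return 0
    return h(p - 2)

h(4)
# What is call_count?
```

Linear recursion stepping by 2: 3 calls from p=4 down to ≤0.

Answer: 3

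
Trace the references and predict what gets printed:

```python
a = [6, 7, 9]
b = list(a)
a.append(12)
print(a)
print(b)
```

Key concept: list() constructor creates copy.
Step by step:
`a = [6, 7, 9]` → a = [6, 7, 9]
`b = list(a)` → b = [6, 7, 9]
`a.append(12)` → a = [6, 7, 9, 12]
`print(a)` → prints [6, 7, 9, 12]
`print(b)` → prints [6, 7, 9]

Answer:
[6, 7, 9, 12]
[6, 7, 9]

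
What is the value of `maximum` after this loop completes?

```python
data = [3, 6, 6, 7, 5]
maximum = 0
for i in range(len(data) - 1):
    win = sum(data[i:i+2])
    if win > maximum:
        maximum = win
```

Max sum of 2-element window in [3, 6, 6, 7, 5]
`maximum` takes the values: 0 → 9 → 12 → 13

Answer: 13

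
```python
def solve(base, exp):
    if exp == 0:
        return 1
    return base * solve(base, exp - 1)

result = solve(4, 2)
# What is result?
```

solve(4, 2) = 4 * 4 = 16

Answer: 16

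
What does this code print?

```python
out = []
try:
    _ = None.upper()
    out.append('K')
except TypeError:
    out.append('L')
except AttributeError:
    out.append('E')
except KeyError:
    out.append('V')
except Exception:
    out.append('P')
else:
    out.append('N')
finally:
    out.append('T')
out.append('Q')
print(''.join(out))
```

Execution trace: 'E' (except AttributeError) → 'T' (finally) → 'Q' (after the try/except). Output: ETQ

Answer: ETQ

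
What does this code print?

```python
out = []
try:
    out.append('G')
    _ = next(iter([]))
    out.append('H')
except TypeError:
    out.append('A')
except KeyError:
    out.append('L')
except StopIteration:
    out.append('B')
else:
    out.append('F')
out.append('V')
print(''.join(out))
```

Execution trace: 'G' (try body) → 'B' (except StopIteration) → 'V' (after the try/except). Output: GBV

Answer: GBV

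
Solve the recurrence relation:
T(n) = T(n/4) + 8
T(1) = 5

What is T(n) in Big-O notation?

Each step divides n by 4 and adds 8. After log_4(n) steps we reach T(1)=5. So T(n) = 8·log_4(n) + 5 = O(log n).

Answer: O(log n)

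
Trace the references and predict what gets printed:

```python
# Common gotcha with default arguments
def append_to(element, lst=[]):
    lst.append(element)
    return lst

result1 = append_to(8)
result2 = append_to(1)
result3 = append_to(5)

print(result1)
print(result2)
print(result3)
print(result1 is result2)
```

Key concept: mutable default argument gotcha.
Step by step:
`result1 = append_to(8)` → result1 = [8]
`result2 = append_to(1)` → result1 = [8, 1] (same object as result2); result2 = [8, 1] (same object as result1)
`result3 = append_to(5)` → result1 = [8, 1, 5] (same object as result2, result3); result2 = [8, 1, 5] (same object as result1, result3); result3 = [8, 1, 5] (same object as result1, result2)
`print(result1)` → prints [8, 1, 5]
`print(result2)` → prints [8, 1, 5]
`print(result3)` → prints [8, 1, 5]
`print(result1 is result2)` → prints True

Answer:
[8, 1, 5]
[8, 1, 5]
[8, 1, 5]
True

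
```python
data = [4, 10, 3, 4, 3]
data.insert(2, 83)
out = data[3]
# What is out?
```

Trace:
`data = [4, 10, 3, 4, 3]` → data = [4, 10, 3, 4, 3]
`data.insert(2, 83)` → data = [4, 10, 83, 3, 4, 3]
`out = data[3]` → out = 3
So out = 3

Answer: 3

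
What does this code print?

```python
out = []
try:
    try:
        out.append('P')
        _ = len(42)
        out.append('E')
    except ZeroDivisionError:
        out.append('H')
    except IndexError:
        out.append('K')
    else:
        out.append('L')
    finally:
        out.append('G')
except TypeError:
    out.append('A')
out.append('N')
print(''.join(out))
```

Execution trace: 'P' (inner try body) → 'G' (inner finally) → 'A' (outer except TypeError) → 'N' (after the try/except). Output: PGAN

Answer: PGAN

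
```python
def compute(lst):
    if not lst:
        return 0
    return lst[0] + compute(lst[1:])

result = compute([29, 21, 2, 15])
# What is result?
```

29 + 21 + 2 + 15 + 0 = 67

Answer: 67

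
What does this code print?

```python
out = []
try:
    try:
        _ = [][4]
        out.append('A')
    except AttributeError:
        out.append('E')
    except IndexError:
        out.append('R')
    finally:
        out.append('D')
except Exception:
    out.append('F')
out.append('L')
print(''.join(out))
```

Execution trace: 'R' (inner except IndexError) → 'D' (inner finally) → 'L' (after the try/except). Output: RDL

Answer: RDL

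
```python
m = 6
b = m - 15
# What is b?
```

Trace:
`m = 6` → m = 6
`b = m - 15` → b = -9
So b = -9

Answer: -9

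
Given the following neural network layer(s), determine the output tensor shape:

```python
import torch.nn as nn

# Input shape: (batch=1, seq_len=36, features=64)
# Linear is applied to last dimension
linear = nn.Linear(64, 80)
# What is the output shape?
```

Input: (1, 36, 64) -> Output: (1, 36, 80)

Answer: (1, 36, 80)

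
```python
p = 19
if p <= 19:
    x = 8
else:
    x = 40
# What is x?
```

Trace:
`p = 19` → p = 19
`if p <= 19: ...` → p <= 19 is True → x = 8
So x = 8

Answer: 8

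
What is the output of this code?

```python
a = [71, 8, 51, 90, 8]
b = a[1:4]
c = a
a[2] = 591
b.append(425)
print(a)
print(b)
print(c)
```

Key concept: slice vs alias.
Step by step:
`a = [71, 8, 51, 90, 8]` → a = [71, 8, 51, 90, 8]
`b = a[1:4]` → b = [8, 51, 90]
`c = a` → c = [71, 8, 51, 90, 8] (same object as a)
`a[2] = 591` → a = [71, 8, 591, 90, 8] (same object as c); c = [71, 8, 591, 90, 8] (same object as a)
`b.append(425)` → b = [8, 51, 90, 425]
`print(a)` → prints [71, 8, 591, 90, 8]
`print(b)` → prints [8, 51, 90, 425]
`print(c)` → prints [71, 8, 591, 90, 8]

Answer:
[71, 8, 591, 90, 8]
[8, 51, 90, 425]
[71, 8, 591, 90, 8]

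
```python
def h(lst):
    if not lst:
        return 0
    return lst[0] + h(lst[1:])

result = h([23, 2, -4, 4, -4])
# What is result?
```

23 + 2 + (-4) + 4 + (-4) + 0 = 21

Answer: 21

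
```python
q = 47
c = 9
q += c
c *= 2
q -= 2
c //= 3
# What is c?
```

Trace:
`q = 47` → q = 47
`c = 9` → c = 9
`q += c` → q = 56
`c *= 2` → c = 18
`q -= 2` → q = 54
`c //= 3` → c = 6
So c = 6

Answer: 6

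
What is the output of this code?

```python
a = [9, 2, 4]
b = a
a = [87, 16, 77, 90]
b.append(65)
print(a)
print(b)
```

Key concept: rebinding vs mutation: a is rebound to a new list, b still points at the original.
Step by step:
`a = [9, 2, 4]` → a = [9, 2, 4]
`b = a` → b = [9, 2, 4] (same object as a)
`a = [87, 16, 77, 90]` → a = [87, 16, 77, 90]
`b.append(65)` → b = [9, 2, 4, 65]
`print(a)` → prints [87, 16, 77, 90]
`print(b)` → prints [9, 2, 4, 65]

Answer:
[87, 16, 77, 90]
[9, 2, 4, 65]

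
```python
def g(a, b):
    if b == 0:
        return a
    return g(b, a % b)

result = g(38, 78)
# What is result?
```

g(38, 78) -> g(78, 38) -> g(38, 2) -> g(2, 0) -> 2

Answer: 2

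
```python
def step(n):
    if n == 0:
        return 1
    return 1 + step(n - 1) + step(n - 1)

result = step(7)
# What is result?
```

step(n) = 1 + 2·step(n-1), step(0)=1. Closed form: (1+1)·2^7 - 1 = 255.

Answer: 255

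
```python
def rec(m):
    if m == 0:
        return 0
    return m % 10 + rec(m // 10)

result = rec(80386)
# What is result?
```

Sum of digits of 80386: 6 + 8 + 3 + 0 + 8 = 25

Answer: 25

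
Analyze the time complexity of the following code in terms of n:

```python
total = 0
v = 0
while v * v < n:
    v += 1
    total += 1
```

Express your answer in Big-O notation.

Each loop level contributes: √n. Multiplying the contributions gives O(√n).

Answer: O(√n)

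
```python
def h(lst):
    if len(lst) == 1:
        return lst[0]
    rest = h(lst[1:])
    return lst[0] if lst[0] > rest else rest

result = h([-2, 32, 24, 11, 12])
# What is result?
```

Recursive max over [-2, 32, 24, 11, 12] = 32

Answer: 32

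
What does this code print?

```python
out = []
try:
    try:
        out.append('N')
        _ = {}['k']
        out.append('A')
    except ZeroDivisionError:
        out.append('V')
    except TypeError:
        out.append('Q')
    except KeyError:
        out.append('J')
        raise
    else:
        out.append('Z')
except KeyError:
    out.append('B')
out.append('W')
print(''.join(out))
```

Execution trace: 'N' (inner try body) → 'J' (inner except KeyError) → 'B' (outer except KeyError) → 'W' (after the try/except). Output: NJBW

Answer: NJBW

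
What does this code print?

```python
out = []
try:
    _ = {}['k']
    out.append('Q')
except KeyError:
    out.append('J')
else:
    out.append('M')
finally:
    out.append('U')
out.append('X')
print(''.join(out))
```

Execution trace: 'J' (except KeyError) → 'U' (finally) → 'X' (after the try/except). Output: JUX

Answer: JUX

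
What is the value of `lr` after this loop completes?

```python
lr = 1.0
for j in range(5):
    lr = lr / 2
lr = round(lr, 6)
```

Halving LR 5 times: 1 / 2^5
`lr` takes the values: 1.0 → 0.5 → 0.25 → 0.125 → 0.0625 → 0.03125

Answer: 0.03125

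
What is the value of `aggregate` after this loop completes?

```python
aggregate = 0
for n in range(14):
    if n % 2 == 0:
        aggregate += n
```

Sum of even numbers 0 to 13
`aggregate` takes the values: 0 → 2 → 6 → 12 → 20 → 30 → 42

Answer: 42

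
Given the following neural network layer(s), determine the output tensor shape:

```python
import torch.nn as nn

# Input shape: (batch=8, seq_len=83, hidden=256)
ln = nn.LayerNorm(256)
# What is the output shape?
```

Input: (8, 83, 256) -> Output: (8, 83, 256)

Answer: (8, 83, 256)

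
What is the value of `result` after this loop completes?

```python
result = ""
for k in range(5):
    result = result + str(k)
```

Concatenate digits 0 to 4
`result` takes the values: "" → "0" → "01" → "012" → "0123" → "01234"

Answer: "01234"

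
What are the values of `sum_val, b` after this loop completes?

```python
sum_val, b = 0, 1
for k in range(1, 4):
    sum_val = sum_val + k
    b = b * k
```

Sum and factorial of 1 to 3
`sum_val, b` takes the values: (0, 1) → (1, 1) → (3, 1) → (3, 2) → (6, 2) → (6, 6)

Answer: 6, 6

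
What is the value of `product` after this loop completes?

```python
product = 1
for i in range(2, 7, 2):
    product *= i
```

Product of even numbers 2 to 6
`product` takes the values: 1 → 2 → 8 → 48

Answer: 48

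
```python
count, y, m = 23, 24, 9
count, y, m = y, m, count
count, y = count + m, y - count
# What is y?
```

Trace:
`count, y, m = 23, 24, 9` → count = 23; y = 24; m = 9
`count, y, m = y, m, count` → count = 24; y = 9; m = 23
`count, y = count + m, y - count` → count = 47; y = -15
So y = -15

Answer: -15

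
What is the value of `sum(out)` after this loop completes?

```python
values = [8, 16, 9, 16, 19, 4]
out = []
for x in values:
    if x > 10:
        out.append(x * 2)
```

Sum of doubled values > 10
`out` takes the values: [] → [32] → [32, 32] → [32, 32, 38]
So `sum(out)` = 102

Answer: 102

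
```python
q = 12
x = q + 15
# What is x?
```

Trace:
`q = 12` → q = 12
`x = q + 15` → x = 27
So x = 27

Answer: 27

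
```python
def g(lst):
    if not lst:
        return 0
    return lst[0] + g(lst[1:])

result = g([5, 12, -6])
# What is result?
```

5 + 12 + (-6) + 0 = 11

Answer: 11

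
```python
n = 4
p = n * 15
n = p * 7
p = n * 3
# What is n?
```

Trace:
`n = 4` → n = 4
`p = n * 15` → p = 60
`n = p * 7` → n = 420
`p = n * 3` → p = 1260
So n = 420

Answer: 420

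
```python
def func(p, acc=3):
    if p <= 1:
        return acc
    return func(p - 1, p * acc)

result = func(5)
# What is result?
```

Accumulator trace (n, acc): (5, 3) -> (4, 15) -> (3, 60) -> (2, 180) -> (1, 360) -> return 360

Answer: 360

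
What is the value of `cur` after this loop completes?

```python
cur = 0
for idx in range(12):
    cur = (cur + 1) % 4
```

Increment mod 4, 12 times = 0
`cur` takes the values: 0 → 1 → 2 → 3 → 0 → 1 → 2 → 3 → 0 → 1 → 2 → 3 → 0

Answer: 0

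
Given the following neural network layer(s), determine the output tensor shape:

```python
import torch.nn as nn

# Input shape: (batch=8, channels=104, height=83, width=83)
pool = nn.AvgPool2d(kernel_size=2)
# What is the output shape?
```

Input: (8, 104, 83, 83) -> Output: (8, 104, 41, 41)

Answer: (8, 104, 41, 41)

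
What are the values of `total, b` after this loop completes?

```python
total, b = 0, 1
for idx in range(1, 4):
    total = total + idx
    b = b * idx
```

Sum and factorial of 1 to 3
`total, b` takes the values: (0, 1) → (1, 1) → (3, 1) → (3, 2) → (6, 2) → (6, 6)

Answer: 6, 6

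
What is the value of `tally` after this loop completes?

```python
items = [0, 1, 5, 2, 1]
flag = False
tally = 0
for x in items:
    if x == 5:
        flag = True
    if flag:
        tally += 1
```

Count elements after first 5 in [0, 1, 5, 2, 1]
`tally` takes the values: 0 → 1 → 2 → 3

Answer: 3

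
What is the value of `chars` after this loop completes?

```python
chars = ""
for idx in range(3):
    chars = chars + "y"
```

Repeat 'y' 3 times
`chars` takes the values: "" → "y" → "yy" → "yyy"

Answer: "yyy"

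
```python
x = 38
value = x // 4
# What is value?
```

Trace:
`x = 38` → x = 38
`value = x // 4` → value = 9
So value = 9

Answer: 9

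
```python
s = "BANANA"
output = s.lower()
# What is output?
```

Trace:
`s = "BANANA"` → s = 'BANANA'
`output = s.lower()` → output = 'banana'
So output = 'banana'

Answer: 'banana'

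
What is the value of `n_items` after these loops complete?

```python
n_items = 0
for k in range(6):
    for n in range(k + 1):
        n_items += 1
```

Triangle: 1 + 2 + ... + 6
`n_items` takes the values: 0 → 1 → 2 → 3 → 4 → 5 → 6 → 7 → 8 → 9 → 10 → 11 → 12 → 13 → 14 → 15 → 16 → 17 → 18 → 19 → 20 → 21

Answer: 21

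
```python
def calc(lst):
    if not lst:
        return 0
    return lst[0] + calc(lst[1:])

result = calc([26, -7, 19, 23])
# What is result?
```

26 + (-7) + 19 + 23 + 0 = 61

Answer: 61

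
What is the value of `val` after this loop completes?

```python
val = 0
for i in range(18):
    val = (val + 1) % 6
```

Increment mod 6, 18 times = 0
`val` takes the values: 0 → 1 → 2 → 3 → 4 → 5 → 0 → 1 → 2 → 3 → 4 → 5 → 0 → 1 → 2 → 3 → 4 → 5 → 0

Answer: 0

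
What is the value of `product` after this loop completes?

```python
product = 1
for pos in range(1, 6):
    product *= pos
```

5! = 120
`product` takes the values: 1 → 2 → 6 → 24 → 120

Answer: 120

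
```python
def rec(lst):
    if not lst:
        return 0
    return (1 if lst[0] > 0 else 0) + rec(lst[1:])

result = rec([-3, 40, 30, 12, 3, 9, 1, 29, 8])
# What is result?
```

Count of positive elements in [-3, 40, 30, 12, 3, 9, 1, 29, 8] = 8

Answer: 8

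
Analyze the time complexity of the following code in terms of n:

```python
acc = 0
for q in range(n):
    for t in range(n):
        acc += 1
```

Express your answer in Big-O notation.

Each loop level contributes: n × n. Multiplying the contributions gives O(n^2).

Answer: O(n^2)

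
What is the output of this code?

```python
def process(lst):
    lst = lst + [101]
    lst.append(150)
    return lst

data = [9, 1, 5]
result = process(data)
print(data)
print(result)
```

Key concept: rebinding parameter vs mutation.
Step by step:
`data = [9, 1, 5]` → data = [9, 1, 5]
`result = process(data)` → result = [9, 1, 5, 101, 150]
`print(data)` → prints [9, 1, 5]
`print(result)` → prints [9, 1, 5, 101, 150]

Answer:
[9, 1, 5]
[9, 1, 5, 101, 150]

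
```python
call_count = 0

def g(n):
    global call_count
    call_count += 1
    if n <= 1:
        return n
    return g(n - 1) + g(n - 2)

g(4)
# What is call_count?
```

Calls(n) = 1 + Calls(n-1) + Calls(n-2); Calls(0)=Calls(1)=1. For n=4 this gives 9.

Answer: 9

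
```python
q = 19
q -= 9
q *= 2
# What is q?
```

Trace:
`q = 19` → q = 19
`q -= 9` → q = 10
`q *= 2` → q = 20
So q = 20

Answer: 20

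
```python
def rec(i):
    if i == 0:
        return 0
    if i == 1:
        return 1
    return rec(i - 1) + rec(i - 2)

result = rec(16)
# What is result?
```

Build up from base cases: rec(0)=0, rec(1)=1, rec(2)=1, rec(3)=2, rec(4)=3, rec(5)=5, rec(6)=8, ..., rec(16)=987

Answer: 987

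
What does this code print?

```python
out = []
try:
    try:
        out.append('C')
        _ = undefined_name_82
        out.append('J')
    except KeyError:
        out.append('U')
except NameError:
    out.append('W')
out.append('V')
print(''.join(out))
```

Execution trace: 'C' (try body) → 'W' (outer except NameError) → 'V' (after the try/except). Output: CWV

Answer: CWV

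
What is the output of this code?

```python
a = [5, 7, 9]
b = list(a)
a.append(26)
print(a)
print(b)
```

Key concept: list() constructor creates copy.
Step by step:
`a = [5, 7, 9]` → a = [5, 7, 9]
`b = list(a)` → b = [5, 7, 9]
`a.append(26)` → a = [5, 7, 9, 26]
`print(a)` → prints [5, 7, 9, 26]
`print(b)` → prints [5, 7, 9]

Answer:
[5, 7, 9, 26]
[5, 7, 9]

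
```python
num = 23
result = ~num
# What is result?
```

Trace:
`num = 23` → num = 23
`result = ~num` → result = -24
So result = -24

Answer: -24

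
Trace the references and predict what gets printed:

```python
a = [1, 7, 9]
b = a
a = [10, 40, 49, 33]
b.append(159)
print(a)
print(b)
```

Key concept: rebinding vs mutation: a is rebound to a new list, b still points at the original.
Step by step:
`a = [1, 7, 9]` → a = [1, 7, 9]
`b = a` → b = [1, 7, 9] (same object as a)
`a = [10, 40, 49, 33]` → a = [10, 40, 49, 33]
`b.append(159)` → b = [1, 7, 9, 159]
`print(a)` → prints [10, 40, 49, 33]
`print(b)` → prints [1, 7, 9, 159]

Answer:
[10, 40, 49, 33]
[1, 7, 9, 159]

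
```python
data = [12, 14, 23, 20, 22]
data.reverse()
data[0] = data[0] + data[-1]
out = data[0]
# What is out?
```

Trace:
`data = [12, 14, 23, 20, 22]` → data = [12, 14, 23, 20, 22]
`data.reverse()` → data = [22, 20, 23, 14, 12]
`data[0] = data[0] + data[-1]` → data = [34, 20, 23, 14, 12]
`out = data[0]` → out = 34
So out = 34

Answer: 34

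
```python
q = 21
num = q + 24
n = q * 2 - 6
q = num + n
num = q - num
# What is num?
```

Trace:
`q = 21` → q = 21
`num = q + 24` → num = 45
`n = q * 2 - 6` → n = 36
`q = num + n` → q = 81
`num = q - num` → num = 36
So num = 36

Answer: 36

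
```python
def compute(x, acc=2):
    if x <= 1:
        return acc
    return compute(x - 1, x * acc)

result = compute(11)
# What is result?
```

Accumulator trace (n, acc): (11, 2) -> (10, 22) -> (9, 220) -> (8, 1980) -> (7, 15840) -> (6, 110880) -> (5, 665280) -> (4, 3326400) -> (3, 13305600) -> (2, 39916800) -> (1, 79833600) -> return 79833600

Answer: 79833600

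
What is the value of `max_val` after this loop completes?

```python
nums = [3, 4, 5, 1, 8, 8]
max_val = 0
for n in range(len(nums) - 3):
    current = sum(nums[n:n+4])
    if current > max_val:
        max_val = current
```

Max sum of 4-element window in [3, 4, 5, 1, 8, 8]
`max_val` takes the values: 0 → 13 → 18 → 22

Answer: 22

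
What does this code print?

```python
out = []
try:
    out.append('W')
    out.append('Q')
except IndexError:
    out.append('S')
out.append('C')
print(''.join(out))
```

Execution trace: 'W' (try body) → 'Q' (try body, no exception) → 'C' (after the try/except). Output: WQC

Answer: WQC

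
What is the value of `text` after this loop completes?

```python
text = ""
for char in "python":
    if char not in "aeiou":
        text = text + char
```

Remove vowels from 'python'
`text` takes the values: "" → "p" → "py" → "pyt" → "pyth" → "pythn"

Answer: "pythn"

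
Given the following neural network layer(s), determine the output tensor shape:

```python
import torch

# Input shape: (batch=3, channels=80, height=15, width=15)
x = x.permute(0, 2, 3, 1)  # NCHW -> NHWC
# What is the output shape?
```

Input: (3, 80, 15, 15) -> Output: (3, 15, 15, 80)

Answer: (3, 15, 15, 80)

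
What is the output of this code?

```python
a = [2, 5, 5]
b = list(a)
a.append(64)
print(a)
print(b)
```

Key concept: list() constructor creates copy.
Step by step:
`a = [2, 5, 5]` → a = [2, 5, 5]
`b = list(a)` → b = [2, 5, 5]
`a.append(64)` → a = [2, 5, 5, 64]
`print(a)` → prints [2, 5, 5, 64]
`print(b)` → prints [2, 5, 5]

Answer:
[2, 5, 5, 64]
[2, 5, 5]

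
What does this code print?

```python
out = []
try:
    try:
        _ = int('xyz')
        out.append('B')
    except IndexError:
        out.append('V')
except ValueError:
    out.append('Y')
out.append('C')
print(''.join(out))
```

Execution trace: 'Y' (outer except ValueError) → 'C' (after the try/except). Output: YC

Answer: YC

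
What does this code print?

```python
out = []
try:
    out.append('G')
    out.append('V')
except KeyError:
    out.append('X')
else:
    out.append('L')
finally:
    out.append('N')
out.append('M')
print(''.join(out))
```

Execution trace: 'G' (try body) → 'V' (try body, no exception) → 'L' (else) → 'N' (finally) → 'M' (after the try/except). Output: GVLNM

Answer: GVLNM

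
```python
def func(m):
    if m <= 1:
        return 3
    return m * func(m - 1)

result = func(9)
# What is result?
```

func(9) = 9 * 8 * 7 * 6 * 5 * 4 * 3 * 2 * 3 = 1088640

Answer: 1088640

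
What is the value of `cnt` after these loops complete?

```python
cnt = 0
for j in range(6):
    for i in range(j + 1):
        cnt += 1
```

Triangle: 1 + 2 + ... + 6
`cnt` takes the values: 0 → 1 → 2 → 3 → 4 → 5 → 6 → 7 → 8 → 9 → 10 → 11 → 12 → 13 → 14 → 15 → 16 → 17 → 18 → 19 → 20 → 21

Answer: 21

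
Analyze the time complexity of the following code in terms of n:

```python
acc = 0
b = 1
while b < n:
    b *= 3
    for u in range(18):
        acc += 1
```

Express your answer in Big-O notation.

Each loop level contributes: log n × 1. Multiplying the contributions gives O(log n).

Answer: O(log n)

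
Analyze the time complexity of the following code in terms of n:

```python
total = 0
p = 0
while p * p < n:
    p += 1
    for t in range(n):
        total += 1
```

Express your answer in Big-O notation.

Each loop level contributes: √n × n. Multiplying the contributions gives O(n√n).

Answer: O(n√n)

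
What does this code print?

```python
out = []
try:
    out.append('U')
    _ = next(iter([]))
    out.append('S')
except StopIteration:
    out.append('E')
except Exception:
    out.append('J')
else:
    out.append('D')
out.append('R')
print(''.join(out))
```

Execution trace: 'U' (try body) → 'E' (except StopIteration) → 'R' (after the try/except). Output: UER

Answer: UER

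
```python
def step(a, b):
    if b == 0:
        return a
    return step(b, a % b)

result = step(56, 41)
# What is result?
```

step(56, 41) -> step(41, 15) -> step(15, 11) -> step(11, 4) -> step(4, 3) -> step(3, 1) -> step(1, 0) -> 1

Answer: 1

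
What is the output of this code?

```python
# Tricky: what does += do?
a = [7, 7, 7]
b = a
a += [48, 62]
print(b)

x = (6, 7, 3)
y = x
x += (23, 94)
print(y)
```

Key concept: += behavior differs for mutable vs immutable.
Step by step:
`a = [7, 7, 7]` → a = [7, 7, 7]
`b = a` → b = [7, 7, 7] (same object as a)
`a += [48, 62]` → a = [7, 7, 7, 48, 62] (same object as b); b = [7, 7, 7, 48, 62] (same object as a)
`print(b)` → prints [7, 7, 7, 48, 62]
`x = (6, 7, 3)` → x = (6, 7, 3)
`y = x` → y = (6, 7, 3)
`x += (23, 94)` → x = (6, 7, 3, 23, 94)
`print(y)` → prints (6, 7, 3)

Answer:
[7, 7, 7, 48, 62]
(6, 7, 3)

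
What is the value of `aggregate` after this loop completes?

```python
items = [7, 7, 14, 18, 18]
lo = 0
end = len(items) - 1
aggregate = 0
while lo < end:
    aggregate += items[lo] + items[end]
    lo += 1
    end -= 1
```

Sum of pairs from ends
`aggregate` takes the values: 0 → 25 → 50

Answer: 50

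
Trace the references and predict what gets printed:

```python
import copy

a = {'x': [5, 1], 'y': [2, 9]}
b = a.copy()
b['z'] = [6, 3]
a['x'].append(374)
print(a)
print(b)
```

Key concept: shallow copy of dict with mutable values.
Step by step:
`a = {'x': [5, 1], 'y': [2, 9]}` → a = {'x': [5, 1], 'y': [2, 9]}
`b = a.copy()` → b = {'x': [5, 1], 'y': [2, 9]}
`b['z'] = [6, 3]` → b = {'x': [5, 1], 'y': [2, 9], 'z': [6, 3]}
`a['x'].append(374)` → a = {'x': [5, 1, 374], 'y': [2, 9]}; b = {'x': [5, 1, 374], 'y': [2, 9], 'z': [6, 3]}
`print(a)` → prints {'x': [5, 1, 374], 'y': [2, 9]}
`print(b)` → prints {'x': [5, 1, 374], 'y': [2, 9], 'z': [6, 3]}

Answer:
{'x': [5, 1, 374], 'y': [2, 9]}
{'x': [5, 1, 374], 'y': [2, 9], 'z': [6, 3]}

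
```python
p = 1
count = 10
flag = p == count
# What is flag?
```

Trace:
`p = 1` → p = 1
`count = 10` → count = 10
`flag = p == count` → flag = False
So flag = False

Answer: False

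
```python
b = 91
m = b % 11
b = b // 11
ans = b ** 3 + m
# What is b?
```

Trace:
`b = 91` → b = 91
`m = b % 11` → m = 3
`b = b // 11` → b = 8
`ans = b ** 3 + m` → ans = 515
So b = 8

Answer: 8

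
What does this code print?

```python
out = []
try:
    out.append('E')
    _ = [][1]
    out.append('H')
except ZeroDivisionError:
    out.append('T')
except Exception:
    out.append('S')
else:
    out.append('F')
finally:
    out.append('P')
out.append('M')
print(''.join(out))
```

Execution trace: 'E' (try body) → 'S' (except Exception) → 'P' (finally) → 'M' (after the try/except). Output: ESPM

Answer: ESPM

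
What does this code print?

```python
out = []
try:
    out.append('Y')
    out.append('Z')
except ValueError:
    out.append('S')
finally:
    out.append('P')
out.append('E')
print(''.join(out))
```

Execution trace: 'Y' (try body) → 'Z' (try body, no exception) → 'P' (finally) → 'E' (after the try/except). Output: YZPE

Answer: YZPE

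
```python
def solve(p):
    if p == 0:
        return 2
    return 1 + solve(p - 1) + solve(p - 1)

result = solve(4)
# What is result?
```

solve(p) = 1 + 2·solve(p-1), solve(0)=2. Closed form: (2+1)·2^4 - 1 = 47.

Answer: 47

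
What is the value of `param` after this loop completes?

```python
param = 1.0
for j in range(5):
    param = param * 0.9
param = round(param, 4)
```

Exponential decay: 1.0 * 0.9^5
`param` takes the values: 1.0 → 0.9 → 0.81 → 0.729 → 0.6561 → 0.59049 → 0.5905

Answer: 0.5905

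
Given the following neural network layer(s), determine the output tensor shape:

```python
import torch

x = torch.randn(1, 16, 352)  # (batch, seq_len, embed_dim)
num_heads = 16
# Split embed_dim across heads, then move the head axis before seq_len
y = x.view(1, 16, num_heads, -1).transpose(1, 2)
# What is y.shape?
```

Input: (1, 16, 352) -> head_dim = 352 // 16 = 22; after view: (1, 16, 16, 22) -> after transpose(1, 2): (1, 16, 16, 22) -> Output: (1, 16, 16, 22)

Answer: (1, 16, 16, 22)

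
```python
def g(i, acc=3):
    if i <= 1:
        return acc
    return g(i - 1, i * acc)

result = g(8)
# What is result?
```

Accumulator trace (n, acc): (8, 3) -> (7, 24) -> (6, 168) -> (5, 1008) -> (4, 5040) -> (3, 20160) -> (2, 60480) -> (1, 120960) -> return 120960

Answer: 120960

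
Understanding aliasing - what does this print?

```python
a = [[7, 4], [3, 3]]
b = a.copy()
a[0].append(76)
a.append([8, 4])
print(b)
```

Key concept: shallow copy with nested lists.
Step by step:
`a = [[7, 4], [3, 3]]` → a = [[7, 4], [3, 3]]
`b = a.copy()` → b = [[7, 4], [3, 3]]
`a[0].append(76)` → a = [[7, 4, 76], [3, 3]]; b = [[7, 4, 76], [3, 3]]
`a.append([8, 4])` → a = [[7, 4, 76], [3, 3], [8, 4]]
`print(b)` → prints [[7, 4, 76], [3, 3]]

Answer: [[7, 4, 76], [3, 3]]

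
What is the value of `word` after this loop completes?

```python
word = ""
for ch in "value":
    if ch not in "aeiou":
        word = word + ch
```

Remove vowels from 'value'
`word` takes the values: "" → "v" → "vl"

Answer: "vl"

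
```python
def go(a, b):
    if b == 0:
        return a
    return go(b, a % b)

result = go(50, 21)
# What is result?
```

go(50, 21) -> go(21, 8) -> go(8, 5) -> go(5, 3) -> go(3, 2) -> go(2, 1) -> go(1, 0) -> 1

Answer: 1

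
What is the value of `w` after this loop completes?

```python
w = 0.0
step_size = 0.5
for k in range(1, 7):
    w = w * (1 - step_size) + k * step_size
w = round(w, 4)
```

Moving average with lr=0.5
`w` takes the values: 0.0 → 0.5 → 1.25 → 2.125 → 3.0625 → 4.03125 → 5.015625 → 5.0156

Answer: 5.0156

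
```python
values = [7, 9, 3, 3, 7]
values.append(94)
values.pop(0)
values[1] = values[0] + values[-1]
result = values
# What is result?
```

Trace:
`values = [7, 9, 3, 3, 7]` → values = [7, 9, 3, 3, 7]
`values.append(94)` → values = [7, 9, 3, 3, 7, 94]
`values.pop(0)` → values = [9, 3, 3, 7, 94]
`values[1] = values[0] + values[-1]` → values = [9, 103, 3, 7, 94]
`result = values` → result = [9, 103, 3, 7, 94]
So result = [9, 103, 3, 7, 94]

Answer: [9, 103, 3, 7, 94]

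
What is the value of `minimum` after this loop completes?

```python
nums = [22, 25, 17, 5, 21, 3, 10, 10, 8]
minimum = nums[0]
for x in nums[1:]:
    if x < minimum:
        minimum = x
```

Minimum of [22, 25, 17, 5, 21, 3, 10, 10, 8]
`minimum` takes the values: 22 → 17 → 5 → 3

Answer: 3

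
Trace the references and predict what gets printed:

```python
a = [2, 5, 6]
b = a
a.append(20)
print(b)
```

Key concept: basic list aliasing.
Step by step:
`a = [2, 5, 6]` → a = [2, 5, 6]
`b = a` → b = [2, 5, 6] (same object as a)
`a.append(20)` → a = [2, 5, 6, 20] (same object as b); b = [2, 5, 6, 20] (same object as a)
`print(b)` → prints [2, 5, 6, 20]

Answer: [2, 5, 6, 20]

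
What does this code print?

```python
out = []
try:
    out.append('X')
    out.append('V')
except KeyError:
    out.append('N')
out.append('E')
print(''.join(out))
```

Execution trace: 'X' (try body) → 'V' (try body, no exception) → 'E' (after the try/except). Output: XVE

Answer: XVE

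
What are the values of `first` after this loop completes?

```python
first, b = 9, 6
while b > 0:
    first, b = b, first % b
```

GCD of 9 and 6
`first` takes the values: 9 → 6 → 3

Answer: 3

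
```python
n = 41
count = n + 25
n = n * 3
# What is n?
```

Trace:
`n = 41` → n = 41
`count = n + 25` → count = 66
`n = n * 3` → n = 123
So n = 123

Answer: 123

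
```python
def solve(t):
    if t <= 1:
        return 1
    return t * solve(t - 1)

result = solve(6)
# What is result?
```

solve(6) = 6 * 5 * 4 * 3 * 2 * 1 = 720

Answer: 720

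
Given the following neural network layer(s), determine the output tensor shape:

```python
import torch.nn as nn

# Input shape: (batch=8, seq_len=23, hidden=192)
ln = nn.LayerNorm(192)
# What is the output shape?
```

Input: (8, 23, 192) -> Output: (8, 23, 192)

Answer: (8, 23, 192)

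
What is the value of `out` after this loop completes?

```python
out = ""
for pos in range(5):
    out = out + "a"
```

Repeat 'a' 5 times
`out` takes the values: "" → "a" → "aa" → "aaa" → "aaaa" → "aaaaa"

Answer: "aaaaa"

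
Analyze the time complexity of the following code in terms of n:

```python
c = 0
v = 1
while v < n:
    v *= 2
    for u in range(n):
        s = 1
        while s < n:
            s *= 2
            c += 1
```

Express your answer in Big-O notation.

Each loop level contributes: log n × n × log n. Multiplying the contributions gives O(n log² n).

Answer: O(n log² n)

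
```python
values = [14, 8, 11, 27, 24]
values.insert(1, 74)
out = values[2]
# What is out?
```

Trace:
`values = [14, 8, 11, 27, 24]` → values = [14, 8, 11, 27, 24]
`values.insert(1, 74)` → values = [14, 74, 8, 11, 27, 24]
`out = values[2]` → out = 8
So out = 8

Answer: 8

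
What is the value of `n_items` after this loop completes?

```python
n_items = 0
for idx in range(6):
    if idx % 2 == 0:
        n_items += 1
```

Count numbers divisible by 2 in range(6)
`n_items` takes the values: 0 → 1 → 2 → 3

Answer: 3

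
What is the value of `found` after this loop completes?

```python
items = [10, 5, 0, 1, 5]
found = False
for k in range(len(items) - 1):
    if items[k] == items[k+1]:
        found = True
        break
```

Check consecutive duplicates in [10, 5, 0, 1, 5]
`found` takes the values: False

Answer: False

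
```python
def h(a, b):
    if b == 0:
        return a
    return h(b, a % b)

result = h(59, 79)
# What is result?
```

h(59, 79) -> h(79, 59) -> h(59, 20) -> h(20, 19) -> h(19, 1) -> h(1, 0) -> 1

Answer: 1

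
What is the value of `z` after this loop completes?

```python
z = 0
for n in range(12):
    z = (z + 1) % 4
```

Increment mod 4, 12 times = 0
`z` takes the values: 0 → 1 → 2 → 3 → 0 → 1 → 2 → 3 → 0 → 1 → 2 → 3 → 0

Answer: 0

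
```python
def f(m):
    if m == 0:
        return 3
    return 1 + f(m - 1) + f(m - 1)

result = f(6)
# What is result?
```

f(m) = 1 + 2·f(m-1), f(0)=3. Closed form: (3+1)·2^6 - 1 = 255.

Answer: 255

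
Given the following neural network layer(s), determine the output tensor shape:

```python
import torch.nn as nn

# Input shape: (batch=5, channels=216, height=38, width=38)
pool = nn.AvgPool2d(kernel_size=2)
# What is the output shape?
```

Input: (5, 216, 38, 38) -> Output: (5, 216, 19, 19)

Answer: (5, 216, 19, 19)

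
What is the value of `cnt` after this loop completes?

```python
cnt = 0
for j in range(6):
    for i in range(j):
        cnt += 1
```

Triangle number: 0+1+2+...+5
`cnt` takes the values: 0 → 1 → 2 → 3 → 4 → 5 → 6 → 7 → 8 → 9 → 10 → 11 → 12 → 13 → 14 → 15

Answer: 15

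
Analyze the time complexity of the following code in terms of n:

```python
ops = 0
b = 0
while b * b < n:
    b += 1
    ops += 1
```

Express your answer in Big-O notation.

Each loop level contributes: √n. Multiplying the contributions gives O(√n).

Answer: O(√n)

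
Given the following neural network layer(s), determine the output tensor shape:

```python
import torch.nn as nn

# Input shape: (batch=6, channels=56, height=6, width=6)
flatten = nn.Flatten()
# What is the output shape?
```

Input: (6, 56, 6, 6) -> Output: (6, 2016)

Answer: (6, 2016)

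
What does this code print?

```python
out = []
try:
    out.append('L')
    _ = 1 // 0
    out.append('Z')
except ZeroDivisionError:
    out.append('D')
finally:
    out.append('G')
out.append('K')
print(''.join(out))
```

Execution trace: 'L' (try body) → 'D' (except ZeroDivisionError) → 'G' (finally) → 'K' (after the try/except). Output: LDGK

Answer: LDGK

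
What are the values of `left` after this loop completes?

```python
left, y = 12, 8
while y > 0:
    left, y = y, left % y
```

GCD of 12 and 8
`left` takes the values: 12 → 8 → 4

Answer: 4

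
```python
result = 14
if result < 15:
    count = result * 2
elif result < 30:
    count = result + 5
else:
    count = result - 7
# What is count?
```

Trace:
`result = 14` → result = 14
`if result < 15: ...` → result < 15 is True → count = 28
So count = 28

Answer: 28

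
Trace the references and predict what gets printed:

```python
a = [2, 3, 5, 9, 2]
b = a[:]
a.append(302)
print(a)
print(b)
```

Key concept: slice [:] creates copy.
Step by step:
`a = [2, 3, 5, 9, 2]` → a = [2, 3, 5, 9, 2]
`b = a[:]` → b = [2, 3, 5, 9, 2]
`a.append(302)` → a = [2, 3, 5, 9, 2, 302]
`print(a)` → prints [2, 3, 5, 9, 2, 302]
`print(b)` → prints [2, 3, 5, 9, 2]

Answer:
[2, 3, 5, 9, 2, 302]
[2, 3, 5, 9, 2]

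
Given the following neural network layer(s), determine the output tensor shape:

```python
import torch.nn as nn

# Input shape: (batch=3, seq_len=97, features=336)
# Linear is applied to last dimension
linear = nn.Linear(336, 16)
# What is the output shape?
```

Input: (3, 97, 336) -> Output: (3, 97, 16)

Answer: (3, 97, 16)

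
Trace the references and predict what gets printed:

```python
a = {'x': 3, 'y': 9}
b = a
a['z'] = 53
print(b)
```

Key concept: dict aliasing.
Step by step:
`a = {'x': 3, 'y': 9}` → a = {'x': 3, 'y': 9}
`b = a` → b = {'x': 3, 'y': 9} (same object as a)
`a['z'] = 53` → a = {'x': 3, 'y': 9, 'z': 53} (same object as b); b = {'x': 3, 'y': 9, 'z': 53} (same object as a)
`print(b)` → prints {'x': 3, 'y': 9, 'z': 53}

Answer: {'x': 3, 'y': 9, 'z': 53}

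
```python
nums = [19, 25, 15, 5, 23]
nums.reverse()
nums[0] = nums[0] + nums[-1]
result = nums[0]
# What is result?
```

Trace:
`nums = [19, 25, 15, 5, 23]` → nums = [19, 25, 15, 5, 23]
`nums.reverse()` → nums = [23, 5, 15, 25, 19]
`nums[0] = nums[0] + nums[-1]` → nums = [42, 5, 15, 25, 19]
`result = nums[0]` → result = 42
So result = 42

Answer: 42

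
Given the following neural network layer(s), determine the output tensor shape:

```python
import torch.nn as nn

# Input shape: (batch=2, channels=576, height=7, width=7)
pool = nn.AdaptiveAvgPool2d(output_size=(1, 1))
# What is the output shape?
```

Input: (2, 576, 7, 7) -> Output: (2, 576, 1, 1)

Answer: (2, 576, 1, 1)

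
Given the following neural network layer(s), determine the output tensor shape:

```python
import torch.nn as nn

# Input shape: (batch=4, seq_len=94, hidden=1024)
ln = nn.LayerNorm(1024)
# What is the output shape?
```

Input: (4, 94, 1024) -> Output: (4, 94, 1024)

Answer: (4, 94, 1024)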